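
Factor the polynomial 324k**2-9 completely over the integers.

Every term has a factor of 9. Then 36k**2-1 = (6k)² − (1)².

9(6k+1)(6k-1)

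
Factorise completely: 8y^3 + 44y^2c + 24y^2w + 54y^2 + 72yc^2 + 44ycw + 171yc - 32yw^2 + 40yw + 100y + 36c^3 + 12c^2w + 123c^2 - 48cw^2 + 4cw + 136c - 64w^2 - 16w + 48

Group: 2y(4y^2 + 16yc + 12yw + 19y + 12c^2 + 4cw + 25c - 16w^2 - 4w + 12) + (3c + 4)(4y^2 + 16yc + 12yw + 19y + 12c^2 + 4cw + 25c - 16w^2 - 4w + 12); both groups contain (4y^2 + 16yc + 12yw + 19y + 12c^2 + 4cw + 25c - 16w^2 - 4w + 12), so (2y + 3c + 4) is a factor with cofactor 4y^2 + 16yc + 12yw + 19y + 12c^2 + 4cw + 25c - 16w^2 - 4w + 12.
The cofactor groups again: 4y^2 + 16yc + 12yw + 19y + 12c^2 + 4cw + 25c - 16w^2 - 4w + 12 = 4y(y + 3c + 4w + 4) + (4c - 4w + 3)(y + 3c + 4w + 4); both groups contain (y + 3c + 4w + 4), giving (4y + 4c - 4w + 3)(y + 3c + 4w + 4).

(2y + 3c + 4)(y + 3c + 4w + 4)(4y + 4c - 4w + 3)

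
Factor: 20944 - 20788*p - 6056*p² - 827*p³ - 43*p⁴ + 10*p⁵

(2*p + 11)*(5*p - 4)*(p - 14)*(p² + 5*p + 34)

Trying the rational-root candidates, p = 14 is a root, so (p - 14) is a factor; dividing leaves 10*p⁴ + 97*p³ + 531*p² + 1378*p - 1496.
Continuing, p = 4/5 is a root, giving the factor (5*p - 4) and quotient 2*p³ + 21*p² + 123*p + 374.
Continuing, p = -11/2 is a root, so (2*p + 11) is a factor; dividing leaves p² + 5*p + 34.
The quadratic p² + 5*p + 34 has discriminant -111 < 0 and is irreducible over ℤ.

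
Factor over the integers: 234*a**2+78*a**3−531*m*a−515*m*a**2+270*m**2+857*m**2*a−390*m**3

Group: 13*m*(−30*m**2+59*m*a−26*a**2) + (−3*a−9)*(−30*m**2+59*m*a−26*a**2); both groups contain (−30*m**2+59*m*a−26*a**2), so (13*m−3*a−9) is a factor with cofactor −30*m**2+59*m*a−26*a**2.
The cofactor groups again: −30*m**2+59*m*a−26*a**2 = −3*m*(10*m−13*a) + 2*a*(10*m−13*a); both groups contain (10*m−13*a), giving −(3*m−2*a)*(10*m−13*a).

−(10*m−13*a)*(3*m−2*a)*(13*m−3*a−9)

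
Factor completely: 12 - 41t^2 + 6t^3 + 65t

(6t + 1)(t - 3)(t - 4)

Among the possible rational roots, t = 3 is a root, so (t - 3) is a factor; dividing leaves 6t^2 - 23t - 4.
The remaining quadratic factors as (t - 4)(6t + 1).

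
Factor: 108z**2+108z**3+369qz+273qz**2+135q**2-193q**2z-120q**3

Group: 8q(-15q**2-41qz-12z**2) + (-9z-9)(-15q**2-41qz-12z**2); both groups contain (-15q**2-41qz-12z**2), so (8q-9z-9) is a factor with cofactor -15q**2-41qz-12z**2.
The cofactor groups again: -15q**2-41qz-12z**2 = -3q(5q+12z) - z(5q+12z); both groups contain (5q+12z), giving -(3q+z)(5q+12z).

-(3q+z)(5q+12z)(8q-9z-9)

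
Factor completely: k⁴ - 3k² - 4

Substitute u = k² to get a quadratic in u, then factor.
k² + 1 is irreducible over ℤ (sum of squares).
k² - 4 is a difference of squares.

(k + 2)(k - 2)(k² + 1)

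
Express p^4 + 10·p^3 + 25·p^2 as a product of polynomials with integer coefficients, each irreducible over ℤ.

p^2·(p + 5)^2

Pull out the common factor p^2, leaving p^2 + 10·p + 25.
Recognize a perfect-square trinomial with the parts p and 5.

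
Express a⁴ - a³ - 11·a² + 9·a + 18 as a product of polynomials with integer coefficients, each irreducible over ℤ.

By the rational root theorem, a = -1 is a root, so (a + 1) divides it; the quotient is a³ - 2·a² - 9·a + 18.
Then a = 2 is a root, so (a - 2) divides it; the quotient is a² - 9.
The remaining quadratic factors as (a + 3)(a - 3).

(a + 1)·(a + 3)·(a - 2)·(a - 3)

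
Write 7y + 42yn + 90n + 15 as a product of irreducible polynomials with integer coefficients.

(6n + 1)(7y + 15)

Group as (42yn + 7y) + (90n + 15) = 7y(6n + 1) + 15(6n + 1).
Both groups share the factor (6n + 1).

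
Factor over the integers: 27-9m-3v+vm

Group as (vm-3v) + (-9m+27) = v(m-3) - 9(m-3).
Both groups share the factor (m-3).

(m-3)(v-9)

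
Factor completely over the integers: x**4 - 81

Difference of squares twice: with A = x and B = 3, A⁴ − B⁴ = (A² − B²)(A² + B²), and A² − B² factors again.

(x + 3)(x - 3)(x**2 + 9)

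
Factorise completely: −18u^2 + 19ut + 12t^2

−(2u − 3t)(9u + 4t)

Group: −9u(2u − 3t) − 4t(2u − 3t); both groups contain (2u − 3t).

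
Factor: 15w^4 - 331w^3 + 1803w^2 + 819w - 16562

(3w - 14)(5w + 13)(w - 13)(w - 7)

By the rational root theorem, w = 13 is a root, so (w - 13) is a factor; dividing leaves 15w^3 - 136w^2 + 35w + 1274.
Next, w = -13/5 is a root, giving the factor (5w + 13) and quotient 3w^2 - 35w + 98.
The remaining quadratic factors as (w - 7)(3w - 14).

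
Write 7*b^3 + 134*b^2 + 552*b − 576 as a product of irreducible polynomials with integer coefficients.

By the rational root theorem, b = −12 is a root, so (b + 12) is a factor; dividing leaves 7*b^2 + 50*b − 48.
The remaining quadratic factors as (b + 8)(7*b − 6).

(7*b − 6)*(b + 12)*(b + 8)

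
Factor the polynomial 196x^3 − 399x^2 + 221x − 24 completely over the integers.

Testing divisors of the constant over divisors of the leading coefficient, x = 1/7 is a root, so (7x − 1) is a factor; dividing leaves 28x^2 − 53x + 24.
The remaining quadratic factors as (4x − 3)(7x − 8).

(4x − 3)(7x − 1)(7x − 8)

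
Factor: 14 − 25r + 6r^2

(2r − 7)(3r − 2)

Need a pair with product 6·14 = 84 and sum −25: that's −21 and −4.
Split the middle term: 6r^2 − 21r − 4r + 14 = 3r(2r − 7) − 2(2r − 7).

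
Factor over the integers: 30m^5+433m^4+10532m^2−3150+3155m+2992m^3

Among the possible rational roots, m = −7 is a root, so (m+7) is a factor; dividing leaves 30m^4+223m^3+1431m^2+515m−450.
Continuing, m = 2/5 is a root, so (5m−2) divides it; the quotient is 6m^3+47m^2+305m+225.
Next, m = −5/6 is a root, giving the factor (6m+5) and quotient m^2+7m+45.
The quadratic m^2+7m+45 has discriminant −131 < 0 and is irreducible over ℤ.

(5m−2)(6m+5)(m+7)(m^2+7m+45)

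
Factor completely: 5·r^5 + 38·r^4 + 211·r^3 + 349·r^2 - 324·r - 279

Among the possible rational roots, r = -3/5 is a root, so (5·r + 3) is a factor; dividing leaves r^4 + 7·r^3 + 38·r^2 + 47·r - 93.
Continuing, r = 1 is a root, so (r - 1) divides it; the quotient is r^3 + 8·r^2 + 46·r + 93.
Next, r = -3 is a root, so (r + 3) divides it; the quotient is r^2 + 5·r + 31.
The quadratic r^2 + 5·r + 31 has discriminant -99 < 0 and is irreducible over ℤ.

(5·r + 3)·(r + 3)·(r - 1)·(r^2 + 5·r + 31)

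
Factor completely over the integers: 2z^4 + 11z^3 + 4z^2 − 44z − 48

Trying the rational-root candidates, z = −4 is a root, giving the factor (z + 4) and quotient 2z^3 + 3z^2 − 8z − 12.
Then z = −3/2 is a root, giving the factor (2z + 3) and quotient z^2 − 4.
The remaining quadratic factors as (z + 2)(z − 2).

(2z + 3)(z + 2)(z + 4)(z − 2)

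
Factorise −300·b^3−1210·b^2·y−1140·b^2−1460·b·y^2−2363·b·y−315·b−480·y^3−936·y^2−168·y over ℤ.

−(10·b+15·y+3)·(15·b+8·y)·(2·b+4·y+7)

Group: 15·b·(−20·b^2−70·b·y−76·b−60·y^2−117·y−21) + 8·y·(−20·b^2−70·b·y−76·b−60·y^2−117·y−21); both groups contain (−20·b^2−70·b·y−76·b−60·y^2−117·y−21), so (15·b+8·y) is a factor with cofactor −20·b^2−70·b·y−76·b−60·y^2−117·y−21.
The cofactor groups again: −20·b^2−70·b·y−76·b−60·y^2−117·y−21 = −10·b·(2·b+4·y+7) + (−15·y−3)·(2·b+4·y+7); both groups contain (2·b+4·y+7), giving −(10·b+15·y+3)·(2·b+4·y+7).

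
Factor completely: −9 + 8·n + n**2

Two integers with product −9 and sum 8 are 9 and −1.

(n + 9)·(n − 1)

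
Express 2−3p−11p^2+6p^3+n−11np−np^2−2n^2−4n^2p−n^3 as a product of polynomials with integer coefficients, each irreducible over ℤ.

Group: n(−n^2−5np−6p^2−p+1) + (−p+2)(−n^2−5np−6p^2−p+1); both groups contain (−n^2−5np−6p^2−p+1), so (n−p+2) is a factor with cofactor −n^2−5np−6p^2−p+1.
The cofactor groups again: −n^2−5np−6p^2−p+1 = −n(n+2p+1) + (−3p+1)(n+2p+1); both groups contain (n+2p+1), giving −(n+3p−1)(n+2p+1).

−(n+2p+1)(n+3p−1)(n−p+2)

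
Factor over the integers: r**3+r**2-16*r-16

Trying the rational-root candidates, r = 4 is a root, giving the factor (r-4) and quotient r**2+5*r+4.
The remaining quadratic factors as (r+1)(r+4).

(r+1)*(r+4)*(r-4)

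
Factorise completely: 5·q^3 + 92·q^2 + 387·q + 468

(5·q + 12)·(q + 13)·(q + 3)

Among the possible rational roots, q = -3 is a root, giving the factor (q + 3) and quotient 5·q^2 + 77·q + 156.
The remaining quadratic factors as (q + 13)(5·q + 12).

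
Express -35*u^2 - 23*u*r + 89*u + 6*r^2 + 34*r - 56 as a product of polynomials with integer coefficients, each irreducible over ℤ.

-(5*u - r - 7)*(7*u + 6*r - 8)

Group: -7*u*(5*u - r - 7) + (-6*r + 8)*(5*u - r - 7); both groups contain (5*u - r - 7).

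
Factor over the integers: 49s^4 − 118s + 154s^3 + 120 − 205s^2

(7s + 6)(7s − 5)(s + 4)(s − 1)

Testing divisors of the constant over divisors of the leading coefficient, s = 5/7 is a root, so (7s − 5) is a factor; dividing leaves 7s^3 + 27s^2 − 10s − 24.
Next, s = 1 is a root, so (s − 1) divides it; the quotient is 7s^2 + 34s + 24.
The remaining quadratic factors as (s + 4)(7s + 6).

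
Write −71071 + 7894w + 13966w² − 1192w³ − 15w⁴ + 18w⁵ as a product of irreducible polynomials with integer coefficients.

By the rational root theorem, w = −7/3 is a root, so (3w + 7) is a factor; dividing leaves 6w⁴ − 19w³ − 353w² + 5479w − 10153.
Then w = −11 is a root, giving the factor (w + 11) and quotient 6w³ − 85w² + 582w − 923.
Continuing, w = 13/6 is a root, so (6w − 13) divides it; the quotient is w² − 12w + 71.
The quadratic w² − 12w + 71 has discriminant −140 < 0 and is irreducible over ℤ.

(3w + 7)(6w − 13)(w + 11)(w² − 12w + 71)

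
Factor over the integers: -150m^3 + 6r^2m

6m(r - 5m)(r + 5m)

Factor out 6m, leaving r^2 - 25m^2, which is a difference of two squares.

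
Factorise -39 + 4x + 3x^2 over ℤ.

(3x + 13)(x - 3)

Need a pair with product 3·(-39) = -117 and sum 4: that's 13 and -9.
Split the middle term: 3x^2 + 13x - 9x - 39 = x(3x + 13) - 3(3x + 13).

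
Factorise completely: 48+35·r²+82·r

(5·r+6)·(7·r+8)

Need a pair with product 35·48 = 1680 and sum 82: that's 42 and 40.
Split the middle term: 35·r²+42·r + 40·r+48 = 7·r·(5·r+6) + 8·(5·r+6).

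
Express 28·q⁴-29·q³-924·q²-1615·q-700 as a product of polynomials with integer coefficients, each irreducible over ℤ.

By the rational root theorem, q = -4 is a root, so (q+4) divides it; the quotient is 28·q³-141·q²-360·q-175.
Then q = 7 is a root, so (q-7) divides it; the quotient is 28·q²+55·q+25.
The remaining quadratic factors as (7·q+5)(4·q+5).

(4·q+5)·(7·q+5)·(q+4)·(q-7)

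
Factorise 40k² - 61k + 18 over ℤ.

(5k - 2)(8k - 9)

Need a pair with product 40·18 = 720 and sum -61: that's -16 and -45.
Split the middle term: 40k² - 16k - 45k + 18 = 8k(5k - 2) - 9(5k - 2).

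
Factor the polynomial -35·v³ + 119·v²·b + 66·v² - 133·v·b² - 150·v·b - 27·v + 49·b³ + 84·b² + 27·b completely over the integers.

-(5·v - 7·b - 3)·(7·v - 7·b - 9)·(v - b)

Group: 7·v·(-5·v² + 12·v·b + 3·v - 7·b² - 3·b) + (-7·b - 9)·(-5·v² + 12·v·b + 3·v - 7·b² - 3·b); both groups contain (-5·v² + 12·v·b + 3·v - 7·b² - 3·b), so (7·v - 7·b - 9) is a factor with cofactor -5·v² + 12·v·b + 3·v - 7·b² - 3·b.
The cofactor groups again: -5·v² + 12·v·b + 3·v - 7·b² - 3·b = -v·(5·v - 7·b - 3) + b·(5·v - 7·b - 3); both groups contain (5·v - 7·b - 3), giving -(v - b)·(5·v - 7·b - 3).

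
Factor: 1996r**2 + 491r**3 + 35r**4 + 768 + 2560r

(5r + 8)(7r + 3)(r + 4)(r + 8)

Among the possible rational roots, r = -8 is a root, so (r + 8) divides it; the quotient is 35r**3 + 211r**2 + 308r + 96.
Then r = -3/7 is a root, giving the factor (7r + 3) and quotient 5r**2 + 28r + 32.
The remaining quadratic factors as (5r + 8)(r + 4).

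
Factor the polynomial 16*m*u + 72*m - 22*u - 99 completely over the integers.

(2*u + 9)*(8*m - 11)

Group as (16*m*u + 72*m) + (-22*u - 99) = 8*m*(2*u + 9) - 11*(2*u + 9).
Both groups share the factor (2*u + 9).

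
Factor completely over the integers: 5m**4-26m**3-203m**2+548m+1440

By the rational root theorem, m = 8 is a root, giving the factor (m-8) and quotient 5m**3+14m**2-91m-180.
Then m = 4 is a root, giving the factor (m-4) and quotient 5m**2+34m+45.
The remaining quadratic factors as (m+5)(5m+9).

(5m+9)(m+5)(m-4)(m-8)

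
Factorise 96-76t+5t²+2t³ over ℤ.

(2t-3)(t+8)(t-4)

Among the possible rational roots, t = 3/2 is a root, giving the factor (2t-3) and quotient t²+4t-32.
The remaining quadratic factors as (t+8)(t-4).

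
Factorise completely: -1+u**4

Substitute w = u**2 to get a quadratic in w, then factor.
u**2-1 is a difference of squares.
u**2+1 is irreducible over ℤ (sum of squares).

(u+1)*(u-1)*(u**2+1)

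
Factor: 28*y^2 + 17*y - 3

Need a pair with product 28·(-3) = -84 and sum 17: that's 21 and -4.
Split the middle term: 28*y^2 + 21*y - 4*y - 3 = 7*y*(4*y + 3) - (4*y + 3).

(4*y + 3)*(7*y - 1)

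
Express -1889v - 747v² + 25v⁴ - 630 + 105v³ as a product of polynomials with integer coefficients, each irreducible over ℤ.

(5v + 2)(5v + 9)(v + 7)(v - 5)

Testing divisors of the constant over divisors of the leading coefficient, v = -2/5 is a root, giving the factor (5v + 2) and quotient 5v³ + 19v² - 157v - 315.
Continuing, v = -9/5 is a root, giving the factor (5v + 9) and quotient v² + 2v - 35.
The remaining quadratic factors as (v - 5)(v + 7).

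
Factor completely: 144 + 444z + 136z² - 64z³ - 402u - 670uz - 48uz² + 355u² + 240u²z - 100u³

-(4u - 8z - 3)(5u + 2z - 8)(5u - 4z - 6)

Group: 4u(-25u² + 10uz + 70u + 8z² - 20z - 48) + (-8z - 3)(-25u² + 10uz + 70u + 8z² - 20z - 48); both groups contain (-25u² + 10uz + 70u + 8z² - 20z - 48), so (4u - 8z - 3) is a factor with cofactor -25u² + 10uz + 70u + 8z² - 20z - 48.
The cofactor groups again: -25u² + 10uz + 70u + 8z² - 20z - 48 = -5u(5u - 4z - 6) + (-2z + 8)(5u - 4z - 6); both groups contain (5u - 4z - 6), giving -(5u + 2z - 8)(5u - 4z - 6).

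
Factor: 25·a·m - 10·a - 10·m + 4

Group as (25·a·m - 10·a) + (-10·m + 4) = 5·a·(5·m - 2) - 2·(5·m - 2).
Both groups share the factor (5·m - 2).

(5·a - 2)·(5·m - 2)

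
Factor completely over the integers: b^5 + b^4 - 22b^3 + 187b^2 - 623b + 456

(b + 8)(b - 1)(b - 3)(b^2 - 3b + 19)

Testing divisors of the constant over divisors of the leading coefficient, b = -8 is a root, so (b + 8) is a factor; dividing leaves b^4 - 7b^3 + 34b^2 - 85b + 57.
Next, b = 1 is a root, so (b - 1) divides it; the quotient is b^3 - 6b^2 + 28b - 57.
Then b = 3 is a root, giving the factor (b - 3) and quotient b^2 - 3b + 19.
The quadratic b^2 - 3b + 19 has discriminant -67 < 0 and is irreducible over ℤ.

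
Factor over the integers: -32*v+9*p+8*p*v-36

Group as (8*p*v+9*p) + (-32*v-36) = p*(8*v+9) - 4*(8*v+9).
Both groups share the factor (8*v+9).

(8*v+9)*(p-4)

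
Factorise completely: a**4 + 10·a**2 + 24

(a**2 + 4)·(a**2 + 6)

Substitute u = a**2 to get a quadratic in u, then factor.
a**2 + 6 is irreducible over ℤ (always positive, so no real roots).
a**2 + 4 is irreducible over ℤ (sum of squares).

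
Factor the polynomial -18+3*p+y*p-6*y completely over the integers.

Group as (y*p-6*y) + (3*p-18) = y*(p-6) + 3*(p-6).
Both groups share the factor (p-6).

(p-6)*(y+3)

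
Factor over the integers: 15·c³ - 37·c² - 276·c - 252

(3·c + 7)·(5·c + 6)·(c - 6)

Among the possible rational roots, c = 6 is a root, giving the factor (c - 6) and quotient 15·c² + 53·c + 42.
The remaining quadratic factors as (3·c + 7)(5·c + 6).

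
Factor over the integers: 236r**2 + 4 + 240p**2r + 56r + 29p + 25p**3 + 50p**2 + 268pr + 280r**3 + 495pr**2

(5p + 5r + 1)(5p + 8r + 4)(p + 7r + 1)

Group: 5p(5p**2 + 43pr + 9p + 56r**2 + 36r + 4) + (5r + 1)(5p**2 + 43pr + 9p + 56r**2 + 36r + 4); both groups contain (5p**2 + 43pr + 9p + 56r**2 + 36r + 4), so (5p + 5r + 1) is a factor with cofactor 5p**2 + 43pr + 9p + 56r**2 + 36r + 4.
The cofactor groups again: 5p**2 + 43pr + 9p + 56r**2 + 36r + 4 = p(5p + 8r + 4) + (7r + 1)(5p + 8r + 4); both groups contain (5p + 8r + 4), giving (p + 7r + 1)(5p + 8r + 4).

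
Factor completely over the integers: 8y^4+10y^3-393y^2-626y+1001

Trying the rational-root candidates, y = 1 is a root, so (y-1) divides it; the quotient is 8y^3+18y^2-375y-1001.
Then y = 7 is a root, so (y-7) divides it; the quotient is 8y^2+74y+143.
The remaining quadratic factors as (4y+11)(2y+13).

(2y+13)(4y+11)(y-1)(y-7)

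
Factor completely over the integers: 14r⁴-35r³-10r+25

Group as (14r⁴-10r) + (-35r³+25) = 2r(7r³-5) - 5(7r³-5).
Both groups share the factor (7r³-5).

(2r-5)(7r³-5)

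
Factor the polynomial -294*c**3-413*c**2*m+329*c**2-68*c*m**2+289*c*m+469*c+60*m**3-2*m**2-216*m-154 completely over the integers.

-(6*c+5*m-11)*(7*c+6*m+7)*(7*c-2*m-2)

Group: 6*c*(-49*c**2-28*c*m-35*c+12*m**2+26*m+14) + (5*m-11)*(-49*c**2-28*c*m-35*c+12*m**2+26*m+14); both groups contain (-49*c**2-28*c*m-35*c+12*m**2+26*m+14), so (6*c+5*m-11) is a factor with cofactor -49*c**2-28*c*m-35*c+12*m**2+26*m+14.
The cofactor groups again: -49*c**2-28*c*m-35*c+12*m**2+26*m+14 = -7*c*(7*c-2*m-2) + (-6*m-7)*(7*c-2*m-2); both groups contain (7*c-2*m-2), giving -(7*c+6*m+7)*(7*c-2*m-2).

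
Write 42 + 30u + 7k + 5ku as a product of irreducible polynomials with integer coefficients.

Group as (5ku + 7k) + (30u + 42) = k(5u + 7) + 6(5u + 7).
Both groups share the factor (5u + 7).

(5u + 7)(k + 6)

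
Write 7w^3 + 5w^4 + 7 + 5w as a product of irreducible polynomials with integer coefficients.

(5w + 7)(w + 1)(w^2 − w + 1)

Group as (5w^4 + 5w) + (7w^3 + 7) = 5w(w^3 + 1) + 7(w^3 + 1).
Both groups share the factor (w^3 + 1).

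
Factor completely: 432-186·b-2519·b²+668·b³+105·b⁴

(3·b-8)·(5·b-2)·(7·b+3)·(b+9)

Among the possible rational roots, b = -3/7 is a root, so (7·b+3) is a factor; dividing leaves 15·b³+89·b²-398·b+144.
Then b = -9 is a root, giving the factor (b+9) and quotient 15·b²-46·b+16.
The remaining quadratic factors as (3·b-8)(5·b-2).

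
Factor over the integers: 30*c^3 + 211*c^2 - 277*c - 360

(5*c - 9)*(6*c + 5)*(c + 8)

Among the possible rational roots, c = -8 is a root, giving the factor (c + 8) and quotient 30*c^2 - 29*c - 45.
The remaining quadratic factors as (6*c + 5)(5*c - 9).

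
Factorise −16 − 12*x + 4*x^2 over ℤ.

Pull out the common factor 4, then factor the remaining trinomial.

4*(x + 1)*(x − 4)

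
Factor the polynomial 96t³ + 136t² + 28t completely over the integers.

4t(4t + 1)(6t + 7)

Pull out the common factor 4t, then factor the remaining trinomial.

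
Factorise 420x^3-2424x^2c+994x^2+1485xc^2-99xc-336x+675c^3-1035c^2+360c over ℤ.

Group: 3x(140x^2-108xc-42x-45c^2+45c) + (-15c+8)(140x^2-108xc-42x-45c^2+45c); both groups contain (140x^2-108xc-42x-45c^2+45c), so (3x-15c+8) is a factor with cofactor 140x^2-108xc-42x-45c^2+45c.
The cofactor groups again: 140x^2-108xc-42x-45c^2+45c = 14x(10x+3c-3) - 15c(10x+3c-3); both groups contain (10x+3c-3), giving (14x-15c)(10x+3c-3).

(14x-15c)(3x-15c+8)(10x+3c-3)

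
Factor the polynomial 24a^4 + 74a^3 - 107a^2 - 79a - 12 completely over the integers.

Testing divisors of the constant over divisors of the leading coefficient, a = -1/4 is a root, giving the factor (4a + 1) and quotient 6a^3 + 17a^2 - 31a - 12.
Then a = 3/2 is a root, giving the factor (2a - 3) and quotient 3a^2 + 13a + 4.
The remaining quadratic factors as (a + 4)(3a + 1).

(2a - 3)(3a + 1)(4a + 1)(a + 4)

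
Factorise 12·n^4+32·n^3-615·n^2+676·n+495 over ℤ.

By the rational root theorem, n = 5 is a root, giving the factor (n-5) and quotient 12·n^3+92·n^2-155·n-99.
Continuing, n = -1/2 is a root, so (2·n+1) is a factor; dividing leaves 6·n^2+43·n-99.
The remaining quadratic factors as (n+9)(6·n-11).

(2·n+1)·(6·n-11)·(n+9)·(n-5)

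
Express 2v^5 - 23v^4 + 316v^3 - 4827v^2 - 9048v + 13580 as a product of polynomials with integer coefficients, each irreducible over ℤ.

Trying the rational-root candidates, v = -5/2 is a root, so (2v + 5) is a factor; dividing leaves v^4 - 14v^3 + 193v^2 - 2896v + 2716.
Then v = 14 is a root, so (v - 14) divides it; the quotient is v^3 + 193v - 194.
Continuing, v = 1 is a root, giving the factor (v - 1) and quotient v^2 + v + 194.
The quadratic v^2 + v + 194 has discriminant -775 < 0 and is irreducible over ℤ.

(2v + 5)(v - 1)(v - 14)(v^2 + v + 194)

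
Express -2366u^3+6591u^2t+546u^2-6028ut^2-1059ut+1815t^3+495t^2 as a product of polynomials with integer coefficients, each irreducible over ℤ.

Group: 13u(-182u^2+297ut+42u-121t^2-33t) - 15t(-182u^2+297ut+42u-121t^2-33t); both groups contain (-182u^2+297ut+42u-121t^2-33t), so (13u-15t) is a factor with cofactor -182u^2+297ut+42u-121t^2-33t.
The cofactor groups again: -182u^2+297ut+42u-121t^2-33t = -13u(14u-11t) + (11t+3)(14u-11t); both groups contain (14u-11t), giving -(13u-11t-3)(14u-11t).

-(13u-11t-3)(14u-11t)(13u-15t)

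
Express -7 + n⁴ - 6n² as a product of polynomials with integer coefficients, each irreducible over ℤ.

Substitute u = n² to get a quadratic in u, then factor.
n² + 1 is irreducible over ℤ (sum of squares).
n² - 7 is irreducible over ℤ (7 is not a perfect square).

(n² + 1)(n² - 7)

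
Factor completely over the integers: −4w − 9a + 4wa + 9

Group as (4wa − 4w) + (−9a + 9) = 4w(a − 1) − 9(a − 1).
Both groups share the factor (a − 1).

(4w − 9)(a − 1)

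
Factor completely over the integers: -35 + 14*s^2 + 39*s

Need a pair with product 14·(-35) = -490 and sum 39: that's 49 and -10.
Split the middle term: 14*s^2 + 49*s - 10*s - 35 = 7*s*(2*s + 7) - 5*(2*s + 7).

(2*s + 7)*(7*s - 5)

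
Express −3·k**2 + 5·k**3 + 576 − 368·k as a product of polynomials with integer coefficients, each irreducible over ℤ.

(5·k − 8)·(k + 9)·(k − 8)

Testing divisors of the constant over divisors of the leading coefficient, k = −9 is a root, giving the factor (k + 9) and quotient 5·k**2 − 48·k + 64.
The remaining quadratic factors as (5·k − 8)(k − 8).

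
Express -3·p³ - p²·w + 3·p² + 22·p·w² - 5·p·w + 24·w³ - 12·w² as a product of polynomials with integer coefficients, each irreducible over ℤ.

-(3·p + 4·w)·(p + 2·w - 1)·(p - 3·w)

Group: p·(-3·p² + 5·p·w + 12·w²) + (2·w - 1)·(-3·p² + 5·p·w + 12·w²); both groups contain (-3·p² + 5·p·w + 12·w²), so (p + 2·w - 1) is a factor with cofactor -3·p² + 5·p·w + 12·w².
The cofactor groups again: -3·p² + 5·p·w + 12·w² = -p·(3·p + 4·w) + 3·w·(3·p + 4·w); both groups contain (3·p + 4·w), giving -(p - 3·w)·(3·p + 4·w).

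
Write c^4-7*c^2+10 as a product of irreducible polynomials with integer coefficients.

Substitute u = c^2 to get a quadratic in u, then factor.
c^2-2 is irreducible over ℤ (2 is not a perfect square).
c^2-5 is irreducible over ℤ (5 is not a perfect square).

(c^2-2)*(c^2-5)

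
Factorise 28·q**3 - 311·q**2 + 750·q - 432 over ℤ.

Trying the rational-root candidates, q = 6/7 is a root, so (7·q - 6) divides it; the quotient is 4·q**2 - 41·q + 72.
The remaining quadratic factors as (4·q - 9)(q - 8).

(4·q - 9)·(7·q - 6)·(q - 8)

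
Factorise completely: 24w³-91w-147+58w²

Trying the rational-root candidates, w = -3 is a root, so (w+3) divides it; the quotient is 24w²-14w-49.
The remaining quadratic factors as (6w+7)(4w-7).

(4w-7)(6w+7)(w+3)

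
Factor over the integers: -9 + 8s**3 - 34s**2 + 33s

(2s - 1)(4s - 3)(s - 3)

Testing divisors of the constant over divisors of the leading coefficient, s = 3 is a root, so (s - 3) divides it; the quotient is 8s**2 - 10s + 3.
The remaining quadratic factors as (4s - 3)(2s - 1).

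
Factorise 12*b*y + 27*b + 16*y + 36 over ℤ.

(3*b + 4)*(4*y + 9)

Group as (12*b*y + 27*b) + (16*y + 36) = 3*b*(4*y + 9) + 4*(4*y + 9).
Both groups share the factor (4*y + 9).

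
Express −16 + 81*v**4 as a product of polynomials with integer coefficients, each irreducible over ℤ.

Difference of squares twice: with A = 3*v and B = 2, A⁴ − B⁴ = (A² − B²)(A² + B²), and A² − B² factors again.

(3*v + 2)*(3*v − 2)*(9*v**2 + 4)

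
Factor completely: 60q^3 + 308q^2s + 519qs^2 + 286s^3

(10q + 13s)(6q + 11s)(q + 2s)

Group: 10q(6q^2 + 23qs + 22s^2) + 13s(6q^2 + 23qs + 22s^2); both groups contain (6q^2 + 23qs + 22s^2), so (10q + 13s) is a factor with cofactor 6q^2 + 23qs + 22s^2.
The cofactor groups again: 6q^2 + 23qs + 22s^2 = q(6q + 11s) + 2s(6q + 11s); both groups contain (6q + 11s), giving (q + 2s)(6q + 11s).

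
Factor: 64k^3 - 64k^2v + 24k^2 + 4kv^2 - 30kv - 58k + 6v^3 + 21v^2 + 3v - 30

(2k - v - 2)(4k - 3v + 3)(8k + 2v + 5)

Group: 2k(32k^2 - 16kv + 44k - 6v^2 - 9v + 15) + (-v - 2)(32k^2 - 16kv + 44k - 6v^2 - 9v + 15); both groups contain (32k^2 - 16kv + 44k - 6v^2 - 9v + 15), so (2k - v - 2) is a factor with cofactor 32k^2 - 16kv + 44k - 6v^2 - 9v + 15.
The cofactor groups again: 32k^2 - 16kv + 44k - 6v^2 - 9v + 15 = 8k(4k - 3v + 3) + (2v + 5)(4k - 3v + 3); both groups contain (4k - 3v + 3), giving (8k + 2v + 5)(4k - 3v + 3).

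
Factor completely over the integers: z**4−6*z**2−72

Substitute u = z**2 to get a quadratic in u, then factor.
z**2−12 is irreducible over ℤ (12 is not a perfect square).
z**2+6 is irreducible over ℤ (always positive, so no real roots).

(z**2+6)*(z**2−12)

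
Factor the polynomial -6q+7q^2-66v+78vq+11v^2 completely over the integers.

(v+7q-6)(11v+q)

Group: v(11v+q) + (7q-6)(11v+q); both groups contain (11v+q).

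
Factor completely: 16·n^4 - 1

(2·n + 1)·(2·n - 1)·(4·n^2 + 1)

Write as (4·n^2)² − (1)², then factor 4·n^2 - 1 once more.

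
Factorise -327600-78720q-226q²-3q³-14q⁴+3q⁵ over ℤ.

Testing divisors of the constant over divisors of the leading coefficient, q = 15 is a root, so (q-15) is a factor; dividing leaves 3q⁴+31q³+462q²+6704q+21840.
Next, q = -10 is a root, so (q+10) divides it; the quotient is 3q³+q²+452q+2184.
Next, q = -13/3 is a root, so (3q+13) is a factor; dividing leaves q²-4q+168.
The quadratic q²-4q+168 has discriminant -656 < 0 and is irreducible over ℤ.

(3q+13)(q+10)(q-15)(q²-4q+168)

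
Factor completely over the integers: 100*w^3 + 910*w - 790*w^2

Pull out the common factor 10*w, then factor the remaining trinomial.

10*w*(2*w - 13)*(5*w - 7)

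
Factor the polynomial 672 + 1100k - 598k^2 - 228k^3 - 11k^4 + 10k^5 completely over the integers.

(2k + 1)(5k - 8)(k - 6)(k^2 + 6k + 14)

Testing divisors of the constant over divisors of the leading coefficient, k = 6 is a root, giving the factor (k - 6) and quotient 10k^4 + 49k^3 + 66k^2 - 202k - 112.
Then k = -1/2 is a root, giving the factor (2k + 1) and quotient 5k^3 + 22k^2 + 22k - 112.
Then k = 8/5 is a root, so (5k - 8) divides it; the quotient is k^2 + 6k + 14.
The quadratic k^2 + 6k + 14 has discriminant -20 < 0 and is irreducible over ℤ.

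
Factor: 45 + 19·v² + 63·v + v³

(v + 1)·(v + 15)·(v + 3)

By the rational root theorem, v = -15 is a root, giving the factor (v + 15) and quotient v² + 4·v + 3.
The remaining quadratic factors as (v + 1)(v + 3).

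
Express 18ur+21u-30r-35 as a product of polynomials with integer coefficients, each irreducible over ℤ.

Group as (18ur+21u) + (-30r-35) = 3u(6r+7) - 5(6r+7).
Both groups share the factor (6r+7).

(3u-5)(6r+7)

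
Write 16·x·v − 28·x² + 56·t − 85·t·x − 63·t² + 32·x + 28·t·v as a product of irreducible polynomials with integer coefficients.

Group: −9·t·(7·t + 4·x) + (−7·x + 4·v + 8)·(7·t + 4·x); both groups contain (7·t + 4·x).

−(7·t + 4·x)·(9·t + 7·x − 4·v − 8)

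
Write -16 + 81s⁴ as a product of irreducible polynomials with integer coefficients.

(3s + 2)(3s - 2)(9s² + 4)

Write as (9s²)² − (4)², then factor 9s² - 4 once more.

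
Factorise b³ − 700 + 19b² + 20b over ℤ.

Among the possible rational roots, b = −10 is a root, so (b + 10) is a factor; dividing leaves b² + 9b − 70.
The remaining quadratic factors as (b + 14)(b − 5).

(b + 10)(b + 14)(b − 5)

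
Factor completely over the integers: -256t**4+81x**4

(3x-4t)(3x+4t)(9x**2+16t**2)

Difference of squares twice: with A = 3x and B = 4t, A⁴ − B⁴ = (A² − B²)(A² + B²), and A² − B² factors again.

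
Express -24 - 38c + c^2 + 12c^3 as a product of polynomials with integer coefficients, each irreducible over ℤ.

By the rational root theorem, c = -3/4 is a root, so (4c + 3) divides it; the quotient is 3c^2 - 2c - 8.
The remaining quadratic factors as (c - 2)(3c + 4).

(3c + 4)(4c + 3)(c - 2)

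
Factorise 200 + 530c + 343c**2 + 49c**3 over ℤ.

(7c + 10)(7c + 4)(c + 5)

By the rational root theorem, c = -10/7 is a root, so (7c + 10) is a factor; dividing leaves 7c**2 + 39c + 20.
The remaining quadratic factors as (c + 5)(7c + 4).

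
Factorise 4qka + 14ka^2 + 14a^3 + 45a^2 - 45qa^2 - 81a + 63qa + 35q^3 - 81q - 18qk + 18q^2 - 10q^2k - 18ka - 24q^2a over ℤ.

Group: q(35q^2 - 10qk - 59qa + 18q + 14ka - 18k + 14a^2 + 45a - 81) + a(35q^2 - 10qk - 59qa + 18q + 14ka - 18k + 14a^2 + 45a - 81); both groups contain (35q^2 - 10qk - 59qa + 18q + 14ka - 18k + 14a^2 + 45a - 81), so (q + a) is a factor with cofactor 35q^2 - 10qk - 59qa + 18q + 14ka - 18k + 14a^2 + 45a - 81.
The cofactor groups again: 35q^2 - 10qk - 59qa + 18q + 14ka - 18k + 14a^2 + 45a - 81 = 7q(5q - 7a + 9) + (-2k - 2a - 9)(5q - 7a + 9); both groups contain (5q - 7a + 9), giving (7q - 2k - 2a - 9)(5q - 7a + 9).

(7q - 2k - 2a - 9)(5q - 7a + 9)(q + a)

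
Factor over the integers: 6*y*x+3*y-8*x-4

Group as (6*y*x+3*y) + (-8*x-4) = 3*y*(2*x+1) - 4*(2*x+1).
Both groups share the factor (2*x+1).

(2*x+1)*(3*y-4)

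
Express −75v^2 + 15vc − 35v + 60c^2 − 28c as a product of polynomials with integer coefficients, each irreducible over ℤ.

−(15v − 15c + 7)(5v + 4c)

Group: −15v(5v + 4c) + (15c − 7)(5v + 4c); both groups contain (5v + 4c).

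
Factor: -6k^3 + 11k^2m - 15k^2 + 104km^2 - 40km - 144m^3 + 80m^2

Group: 2k(-3k^2 - 8km + 16m^2) + (-9m + 5)(-3k^2 - 8km + 16m^2); both groups contain (-3k^2 - 8km + 16m^2), so (2k - 9m + 5) is a factor with cofactor -3k^2 - 8km + 16m^2.
The cofactor groups again: -3k^2 - 8km + 16m^2 = -3k(k + 4m) + 4m(k + 4m); both groups contain (k + 4m), giving -(3k - 4m)(k + 4m).

-(2k - 9m + 5)(3k - 4m)(k + 4m)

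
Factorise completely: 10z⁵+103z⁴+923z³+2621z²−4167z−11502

(2z+9)(5z+9)(z−2)(z²+6z+71)

Among the possible rational roots, z = −9/2 is a root, giving the factor (2z+9) and quotient 5z⁴+29z³+331z²−179z−1278.
Then z = 2 is a root, so (z−2) is a factor; dividing leaves 5z³+39z²+409z+639.
Then z = −9/5 is a root, so (5z+9) is a factor; dividing leaves z²+6z+71.
The quadratic z²+6z+71 has discriminant −248 < 0 and is irreducible over ℤ.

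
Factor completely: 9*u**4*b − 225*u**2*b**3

Pull out the common factor 9*u**2*b; u**2 − 25*b**2 is a difference of squares.

9*b*u**2*(u − 5*b)*(u + 5*b)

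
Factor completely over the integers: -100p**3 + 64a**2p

Every term has a factor of 4p. Then 16a**2 - 25p**2 = (4a)² − (5p)².

4p(4a + 5p)(4a - 5p)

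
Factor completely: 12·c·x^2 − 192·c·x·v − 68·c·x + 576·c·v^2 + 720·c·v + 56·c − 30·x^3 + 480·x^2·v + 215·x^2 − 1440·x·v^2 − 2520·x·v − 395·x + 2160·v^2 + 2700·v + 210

Group: x·(12·c·x − 48·c·v − 56·c − 30·x^2 + 120·x·v + 185·x − 180·v − 210) + (−12·v − 1)·(12·c·x − 48·c·v − 56·c − 30·x^2 + 120·x·v + 185·x − 180·v − 210); both groups contain (12·c·x − 48·c·v − 56·c − 30·x^2 + 120·x·v + 185·x − 180·v − 210), so (x − 12·v − 1) is a factor with cofactor 12·c·x − 48·c·v − 56·c − 30·x^2 + 120·x·v + 185·x − 180·v − 210.
The cofactor groups again: 12·c·x − 48·c·v − 56·c − 30·x^2 + 120·x·v + 185·x − 180·v − 210 = 4·c·(3·x − 12·v − 14) + (−10·x + 15)·(3·x − 12·v − 14); both groups contain (3·x − 12·v − 14), giving (4·c − 10·x + 15)·(3·x − 12·v − 14).

(3·x − 12·v − 14)·(x − 12·v − 1)·(4·c − 10·x + 15)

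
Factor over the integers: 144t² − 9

Every term has a factor of 9. Then 16t² − 1 = (4t)² − (1)².

9(4t + 1)(4t − 1)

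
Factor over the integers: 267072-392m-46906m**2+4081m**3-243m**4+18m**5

Among the possible rational roots, m = 8/3 is a root, so (3m-8) divides it; the quotient is 6m**4-65m**3+1187m**2-12470m-33384.
Continuing, m = 12 is a root, so (m-12) is a factor; dividing leaves 6m**3+7m**2+1271m+2782.
Then m = -13/6 is a root, so (6m+13) is a factor; dividing leaves m**2-m+214.
The quadratic m**2-m+214 has discriminant -855 < 0 and is irreducible over ℤ.

(3m-8)(6m+13)(m-12)(m**2-m+214)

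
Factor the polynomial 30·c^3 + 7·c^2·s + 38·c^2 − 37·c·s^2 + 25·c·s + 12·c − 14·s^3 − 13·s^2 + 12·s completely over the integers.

(5·c + 2·s + 3)·(6·c − 7·s + 4)·(c + s)

Group: 5·c·(6·c^2 − c·s + 4·c − 7·s^2 + 4·s) + (2·s + 3)·(6·c^2 − c·s + 4·c − 7·s^2 + 4·s); both groups contain (6·c^2 − c·s + 4·c − 7·s^2 + 4·s), so (5·c + 2·s + 3) is a factor with cofactor 6·c^2 − c·s + 4·c − 7·s^2 + 4·s.
The cofactor groups again: 6·c^2 − c·s + 4·c − 7·s^2 + 4·s = c·(6·c − 7·s + 4) + s·(6·c − 7·s + 4); both groups contain (6·c − 7·s + 4), giving (c + s)·(6·c − 7·s + 4).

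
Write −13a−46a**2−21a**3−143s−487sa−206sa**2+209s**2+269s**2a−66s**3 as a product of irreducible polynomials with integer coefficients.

−(s−3a−1)(6s−7a−13)(11s+a)

Group: 6s(−11s**2+32sa+11s+3a**2+a) + (−7a−13)(−11s**2+32sa+11s+3a**2+a); both groups contain (−11s**2+32sa+11s+3a**2+a), so (6s−7a−13) is a factor with cofactor −11s**2+32sa+11s+3a**2+a.
The cofactor groups again: −11s**2+32sa+11s+3a**2+a = −s(11s+a) + (3a+1)(11s+a); both groups contain (11s+a), giving −(s−3a−1)(11s+a).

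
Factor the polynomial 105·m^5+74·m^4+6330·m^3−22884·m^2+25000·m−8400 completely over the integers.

Among the possible rational roots, m = 10/7 is a root, so (7·m−10) is a factor; dividing leaves 15·m^4+32·m^3+950·m^2−1912·m+840.
Continuing, m = 2/3 is a root, so (3·m−2) divides it; the quotient is 5·m^3+14·m^2+326·m−420.
Then m = 6/5 is a root, giving the factor (5·m−6) and quotient m^2+4·m+70.
The quadratic m^2+4·m+70 has discriminant −264 < 0 and is irreducible over ℤ.

(3·m−2)·(5·m−6)·(7·m−10)·(m^2+4·m+70)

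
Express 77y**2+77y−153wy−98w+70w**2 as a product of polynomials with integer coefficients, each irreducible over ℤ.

(14w−11y)(5w−7y−7)

Group: 14w(5w−7y−7) − 11y(5w−7y−7); both groups contain (5w−7y−7).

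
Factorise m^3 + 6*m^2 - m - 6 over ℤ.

By the rational root theorem, m = 1 is a root, giving the factor (m - 1) and quotient m^2 + 7*m + 6.
The remaining quadratic factors as (m + 1)(m + 6).

(m + 1)*(m + 6)*(m - 1)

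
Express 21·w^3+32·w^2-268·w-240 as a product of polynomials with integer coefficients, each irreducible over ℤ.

(3·w-10)·(7·w+6)·(w+4)

Among the possible rational roots, w = -4 is a root, giving the factor (w+4) and quotient 21·w^2-52·w-60.
The remaining quadratic factors as (7·w+6)(3·w-10).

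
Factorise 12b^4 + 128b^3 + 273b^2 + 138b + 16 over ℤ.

(2b + 1)(6b + 1)(b + 2)(b + 8)

Among the possible rational roots, b = -8 is a root, so (b + 8) is a factor; dividing leaves 12b^3 + 32b^2 + 17b + 2.
Then b = -1/2 is a root, giving the factor (2b + 1) and quotient 6b^2 + 13b + 2.
The remaining quadratic factors as (b + 2)(6b + 1).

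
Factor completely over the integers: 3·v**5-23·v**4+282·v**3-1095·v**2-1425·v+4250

(3·v-5)·(v+2)·(v-5)·(v**2-3·v+85)

Testing divisors of the constant over divisors of the leading coefficient, v = 5/3 is a root, giving the factor (3·v-5) and quotient v**4-6·v**3+84·v**2-225·v-850.
Next, v = -2 is a root, so (v+2) divides it; the quotient is v**3-8·v**2+100·v-425.
Then v = 5 is a root, giving the factor (v-5) and quotient v**2-3·v+85.
The quadratic v**2-3·v+85 has discriminant -331 < 0 and is irreducible over ℤ.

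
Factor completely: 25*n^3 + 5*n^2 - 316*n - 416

(5*n + 13)*(5*n + 8)*(n - 4)

Trying the rational-root candidates, n = -13/5 is a root, so (5*n + 13) divides it; the quotient is 5*n^2 - 12*n - 32.
The remaining quadratic factors as (5*n + 8)(n - 4).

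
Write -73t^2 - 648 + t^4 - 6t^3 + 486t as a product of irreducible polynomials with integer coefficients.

(t + 9)(t - 2)(t - 4)(t - 9)

Trying the rational-root candidates, t = 2 is a root, so (t - 2) divides it; the quotient is t^3 - 4t^2 - 81t + 324.
Then t = 4 is a root, so (t - 4) divides it; the quotient is t^2 - 81.
The remaining quadratic factors as (t - 9)(t + 9).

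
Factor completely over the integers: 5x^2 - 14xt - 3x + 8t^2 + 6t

(x - 2t)(5x - 4t - 3)

Group: 5x(x - 2t) + (-4t - 3)(x - 2t); both groups contain (x - 2t).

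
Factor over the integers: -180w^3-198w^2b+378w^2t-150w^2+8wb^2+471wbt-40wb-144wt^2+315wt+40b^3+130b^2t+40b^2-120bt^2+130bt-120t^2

-(5w-2b-8t)(6w+4b-3t)(6w+5b+5)

Group: 6w(-30w^2-13wb+48wt-25w+10b^2+40bt+10b+40t) + (4b-3t)(-30w^2-13wb+48wt-25w+10b^2+40bt+10b+40t); both groups contain (-30w^2-13wb+48wt-25w+10b^2+40bt+10b+40t), so (6w+4b-3t) is a factor with cofactor -30w^2-13wb+48wt-25w+10b^2+40bt+10b+40t.
The cofactor groups again: -30w^2-13wb+48wt-25w+10b^2+40bt+10b+40t = -6w(5w-2b-8t) + (-5b-5)(5w-2b-8t); both groups contain (5w-2b-8t), giving -(6w+5b+5)(5w-2b-8t).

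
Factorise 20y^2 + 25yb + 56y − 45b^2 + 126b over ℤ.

(5y − 5b + 14)(4y + 9b)

Group: 4y(5y − 5b + 14) + 9b(5y − 5b + 14); both groups contain (5y − 5b + 14).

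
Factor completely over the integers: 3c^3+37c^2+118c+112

(3c+7)(c+2)(c+8)

Trying the rational-root candidates, c = -7/3 is a root, so (3c+7) is a factor; dividing leaves c^2+10c+16.
The remaining quadratic factors as (c+8)(c+2).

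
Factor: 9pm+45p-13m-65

(9p-13)(m+5)

Group as (9pm+45p) + (-13m-65) = 9p(m+5) - 13(m+5).
Both groups share the factor (m+5).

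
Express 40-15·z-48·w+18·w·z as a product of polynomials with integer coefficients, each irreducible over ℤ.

(3·z-8)·(6·w-5)

Group as (18·w·z-48·w) + (-15·z+40) = 6·w·(3·z-8) - 5·(3·z-8).
Both groups share the factor (3·z-8).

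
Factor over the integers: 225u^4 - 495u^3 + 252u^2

Pull out the common factor 9u^2, then factor the remaining trinomial.

9u^2(5u - 4)(5u - 7)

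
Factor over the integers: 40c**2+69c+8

(5c+8)(8c+1)

Need a pair with product 40·8 = 320 and sum 69: that's 64 and 5.
Split the middle term: 40c**2+64c + 5c+8 = 8c(5c+8) + (5c+8).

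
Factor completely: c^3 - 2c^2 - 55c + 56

Among the possible rational roots, c = 8 is a root, so (c - 8) is a factor; dividing leaves c^2 + 6c - 7.
The remaining quadratic factors as (c - 1)(c + 7).

(c + 7)(c - 1)(c - 8)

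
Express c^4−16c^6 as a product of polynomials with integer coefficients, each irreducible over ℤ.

Pull out the common factor c^4, leaving −16c^2+1.
Recognize a difference of squares with the parts 1 and 4c.

−c^4(4c+1)(4c−1)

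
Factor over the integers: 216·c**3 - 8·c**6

Factor out 8·c**3 first: what remains is -c**3 + 27.
Recognize a difference of cubes with the parts 3 and c.

-8·c**3·(c - 3)·(c**2 + 3·c + 9)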